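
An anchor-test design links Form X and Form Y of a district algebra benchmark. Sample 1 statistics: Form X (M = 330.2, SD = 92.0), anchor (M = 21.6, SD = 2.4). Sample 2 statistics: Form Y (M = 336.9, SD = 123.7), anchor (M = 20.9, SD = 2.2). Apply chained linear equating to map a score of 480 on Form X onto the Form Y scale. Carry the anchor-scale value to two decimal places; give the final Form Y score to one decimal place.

596.1

Form X → anchor (Sample 1): v = (2.4/92.0)(480 − 330.2) + 21.6 = 25.51
anchor → Form Y (Sample 2): y = (123.7/2.2)(25.51 − 20.9) + 336.9 = 596.1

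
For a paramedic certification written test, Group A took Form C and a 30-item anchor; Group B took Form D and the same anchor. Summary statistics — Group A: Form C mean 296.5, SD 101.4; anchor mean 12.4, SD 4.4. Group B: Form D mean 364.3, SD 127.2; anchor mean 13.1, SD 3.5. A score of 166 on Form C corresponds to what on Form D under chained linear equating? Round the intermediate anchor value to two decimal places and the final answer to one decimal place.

133.2

Form C → anchor (Group A): v = (4.4/101.4)(166 − 296.5) + 12.4 = 6.74
anchor → Form D (Group B): y = (127.2/3.5)(6.74 − 13.1) + 364.3 = 133.2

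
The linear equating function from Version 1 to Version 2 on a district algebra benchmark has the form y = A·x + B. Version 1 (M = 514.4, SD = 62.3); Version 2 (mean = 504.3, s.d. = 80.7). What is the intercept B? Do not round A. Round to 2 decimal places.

-162.03

A = SD_Y / SD_X = 80.7 / 62.3 = 1.295345
B = M_Y − A·M_X = 504.3 − 1.295345 × 514.4 = -162.03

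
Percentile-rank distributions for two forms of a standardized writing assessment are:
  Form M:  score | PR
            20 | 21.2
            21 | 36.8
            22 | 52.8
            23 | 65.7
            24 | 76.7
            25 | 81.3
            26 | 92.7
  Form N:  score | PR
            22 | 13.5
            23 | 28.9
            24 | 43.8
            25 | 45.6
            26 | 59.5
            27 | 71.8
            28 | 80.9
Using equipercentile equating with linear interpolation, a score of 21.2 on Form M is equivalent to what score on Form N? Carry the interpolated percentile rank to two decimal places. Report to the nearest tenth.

23.7

PR of 21.2 on Form M: 36.8 + (21.2 − 21)/(22 − 21) × (52.8 − 36.8) = 40.00
On Form N, PR 40.00 falls between score 23 (PR 28.9) and 24 (PR 43.8).
Interpolate: 23 + (40.00 − 28.9)/(43.8 − 28.9) × (24 − 23) = 23.7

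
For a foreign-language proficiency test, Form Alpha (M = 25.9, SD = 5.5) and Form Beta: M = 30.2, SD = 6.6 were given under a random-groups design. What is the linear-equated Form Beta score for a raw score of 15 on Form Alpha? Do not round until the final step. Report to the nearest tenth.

Linear equating: y = (SD_Y/SD_X)(x − M_X) + M_Y
y = (6.6/5.5)(15 − 25.9) + 30.2
y = 1.200000 × -10.9 + 30.2 = -13.0800 + 30.2 = 17.1

17.1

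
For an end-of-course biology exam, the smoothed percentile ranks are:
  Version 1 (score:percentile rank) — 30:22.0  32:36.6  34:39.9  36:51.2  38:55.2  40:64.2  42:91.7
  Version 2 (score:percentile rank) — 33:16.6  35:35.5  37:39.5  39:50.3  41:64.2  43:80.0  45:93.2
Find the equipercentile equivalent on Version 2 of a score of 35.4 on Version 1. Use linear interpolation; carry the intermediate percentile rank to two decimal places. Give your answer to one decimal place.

38.5

PR of 35.4 on Version 1: 39.9 + (35.4 − 34)/(36 − 34) × (51.2 − 39.9) = 47.81
On Version 2, PR 47.81 falls between score 37 (PR 39.5) and 39 (PR 50.3).
Interpolate: 37 + (47.81 − 39.5)/(50.3 − 39.5) × (39 − 37) = 38.5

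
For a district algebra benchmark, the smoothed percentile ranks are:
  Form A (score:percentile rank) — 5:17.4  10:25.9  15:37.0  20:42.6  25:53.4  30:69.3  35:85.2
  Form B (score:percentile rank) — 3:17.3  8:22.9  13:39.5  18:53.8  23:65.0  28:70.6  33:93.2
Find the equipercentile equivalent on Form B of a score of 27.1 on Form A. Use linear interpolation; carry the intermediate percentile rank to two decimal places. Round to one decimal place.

20.8

PR of 27.1 on Form A: 53.4 + (27.1 − 25)/(30 − 25) × (69.3 − 53.4) = 60.08
On Form B, PR 60.08 falls between score 18 (PR 53.8) and 23 (PR 65.0).
Interpolate: 18 + (60.08 − 53.8)/(65.0 − 53.8) × (23 − 18) = 20.8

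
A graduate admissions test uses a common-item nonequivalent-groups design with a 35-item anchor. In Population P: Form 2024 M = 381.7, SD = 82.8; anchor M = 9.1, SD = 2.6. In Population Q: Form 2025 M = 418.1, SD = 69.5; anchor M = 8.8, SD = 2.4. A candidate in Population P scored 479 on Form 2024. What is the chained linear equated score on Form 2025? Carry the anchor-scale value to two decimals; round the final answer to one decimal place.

Form 2024 → anchor (Population P): v = (2.6/82.8)(479 − 381.7) + 9.1 = 12.16
anchor → Form 2025 (Population Q): y = (69.5/2.4)(12.16 − 8.8) + 418.1 = 515.4

515.4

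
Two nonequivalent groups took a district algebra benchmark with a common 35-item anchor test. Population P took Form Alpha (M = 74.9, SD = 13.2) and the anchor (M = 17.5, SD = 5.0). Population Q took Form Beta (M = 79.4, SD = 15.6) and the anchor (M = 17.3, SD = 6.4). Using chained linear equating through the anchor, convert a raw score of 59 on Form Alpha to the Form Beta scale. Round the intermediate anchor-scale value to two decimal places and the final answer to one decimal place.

Form Alpha → anchor (Population P): v = (5.0/13.2)(59 − 74.9) + 17.5 = 11.48
anchor → Form Beta (Population Q): y = (15.6/6.4)(11.48 − 17.3) + 79.4 = 65.2

65.2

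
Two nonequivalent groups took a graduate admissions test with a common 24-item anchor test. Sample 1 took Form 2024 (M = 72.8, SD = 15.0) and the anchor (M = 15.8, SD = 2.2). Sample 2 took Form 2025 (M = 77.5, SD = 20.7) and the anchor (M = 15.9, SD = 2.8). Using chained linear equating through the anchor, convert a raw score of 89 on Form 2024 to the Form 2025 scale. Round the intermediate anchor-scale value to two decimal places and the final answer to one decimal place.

Form 2024 → anchor (Sample 1): v = (2.2/15.0)(89 − 72.8) + 15.8 = 18.18
anchor → Form 2025 (Sample 2): y = (20.7/2.8)(18.18 − 15.9) + 77.5 = 94.4

94.4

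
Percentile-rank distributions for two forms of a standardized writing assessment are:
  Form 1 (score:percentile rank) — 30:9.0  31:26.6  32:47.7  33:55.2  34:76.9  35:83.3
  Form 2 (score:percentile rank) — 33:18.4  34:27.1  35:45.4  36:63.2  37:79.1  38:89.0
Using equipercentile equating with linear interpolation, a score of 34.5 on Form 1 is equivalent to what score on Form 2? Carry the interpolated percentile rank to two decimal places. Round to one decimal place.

PR of 34.5 on Form 1: 76.9 + (34.5 − 34)/(35 − 34) × (83.3 − 76.9) = 80.10
On Form 2, PR 80.10 falls between score 37 (PR 79.1) and 38 (PR 89.0).
Interpolate: 37 + (80.10 − 79.1)/(89.0 − 79.1) × (38 − 37) = 37.1

37.1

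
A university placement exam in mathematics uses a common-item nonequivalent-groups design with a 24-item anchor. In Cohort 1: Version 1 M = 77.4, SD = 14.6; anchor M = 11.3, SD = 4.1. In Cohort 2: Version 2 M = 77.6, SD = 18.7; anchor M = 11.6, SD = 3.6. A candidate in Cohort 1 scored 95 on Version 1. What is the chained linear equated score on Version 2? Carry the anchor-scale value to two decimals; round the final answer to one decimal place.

101.7

Version 1 → anchor (Cohort 1): v = (4.1/14.6)(95 − 77.4) + 11.3 = 16.24
anchor → Version 2 (Cohort 2): y = (18.7/3.6)(16.24 − 11.6) + 77.6 = 101.7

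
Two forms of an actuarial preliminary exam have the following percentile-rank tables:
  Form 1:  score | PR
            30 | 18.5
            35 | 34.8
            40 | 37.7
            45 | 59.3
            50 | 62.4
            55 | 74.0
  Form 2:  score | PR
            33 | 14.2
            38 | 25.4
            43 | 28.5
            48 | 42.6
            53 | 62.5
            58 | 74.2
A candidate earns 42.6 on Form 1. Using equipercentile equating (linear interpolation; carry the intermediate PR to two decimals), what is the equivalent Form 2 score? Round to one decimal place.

PR of 42.6 on Form 1: 37.7 + (42.6 − 40)/(45 − 40) × (59.3 − 37.7) = 48.93
On Form 2, PR 48.93 falls between score 48 (PR 42.6) and 53 (PR 62.5).
Interpolate: 48 + (48.93 − 42.6)/(62.5 − 42.6) × (53 − 48) = 49.6

49.6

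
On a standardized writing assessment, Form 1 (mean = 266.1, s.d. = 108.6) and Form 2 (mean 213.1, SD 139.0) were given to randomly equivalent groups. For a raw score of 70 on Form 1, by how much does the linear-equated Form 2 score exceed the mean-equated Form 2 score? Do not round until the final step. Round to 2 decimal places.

-54.89

Mean-equated: 70 + (213.1 − 266.1) = 17.00
Linear-equated: (139.0/108.6)(70 − 266.1) + 213.1 = -37.894
Difference = -37.894 − 17.00 = -54.89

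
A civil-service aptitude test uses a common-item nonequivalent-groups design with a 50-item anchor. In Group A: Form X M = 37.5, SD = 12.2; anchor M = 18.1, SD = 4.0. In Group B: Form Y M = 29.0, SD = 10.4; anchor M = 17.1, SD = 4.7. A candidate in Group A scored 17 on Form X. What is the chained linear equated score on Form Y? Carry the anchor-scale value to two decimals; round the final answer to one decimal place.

Form X → anchor (Group A): v = (4.0/12.2)(17 − 37.5) + 18.1 = 11.38
anchor → Form Y (Group B): y = (10.4/4.7)(11.38 − 17.1) + 29.0 = 16.3

16.3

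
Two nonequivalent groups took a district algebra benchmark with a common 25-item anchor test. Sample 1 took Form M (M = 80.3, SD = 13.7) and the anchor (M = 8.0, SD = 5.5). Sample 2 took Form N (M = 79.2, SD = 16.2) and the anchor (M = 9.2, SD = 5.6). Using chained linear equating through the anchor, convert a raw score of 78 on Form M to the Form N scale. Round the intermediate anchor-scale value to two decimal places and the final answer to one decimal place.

73.1

Form M → anchor (Sample 1): v = (5.5/13.7)(78 − 80.3) + 8.0 = 7.08
anchor → Form N (Sample 2): y = (16.2/5.6)(7.08 − 9.2) + 79.2 = 73.1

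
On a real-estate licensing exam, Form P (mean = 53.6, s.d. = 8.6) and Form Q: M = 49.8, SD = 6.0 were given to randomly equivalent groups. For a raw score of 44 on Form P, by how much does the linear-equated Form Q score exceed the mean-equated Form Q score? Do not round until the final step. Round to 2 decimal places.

Mean-equated: 44 + (49.8 − 53.6) = 40.20
Linear-equated: (6.0/8.6)(44 − 53.6) + 49.8 = 43.102
Difference = 43.102 − 40.20 = 2.90

2.90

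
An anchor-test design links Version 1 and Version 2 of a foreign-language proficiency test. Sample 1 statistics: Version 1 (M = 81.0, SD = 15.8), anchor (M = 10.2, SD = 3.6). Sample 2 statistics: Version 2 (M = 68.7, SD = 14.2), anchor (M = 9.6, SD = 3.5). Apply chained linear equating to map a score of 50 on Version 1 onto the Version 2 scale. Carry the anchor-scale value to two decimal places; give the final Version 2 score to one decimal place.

Version 1 → anchor (Sample 1): v = (3.6/15.8)(50 − 81.0) + 10.2 = 3.14
anchor → Version 2 (Sample 2): y = (14.2/3.5)(3.14 − 9.6) + 68.7 = 42.5

42.5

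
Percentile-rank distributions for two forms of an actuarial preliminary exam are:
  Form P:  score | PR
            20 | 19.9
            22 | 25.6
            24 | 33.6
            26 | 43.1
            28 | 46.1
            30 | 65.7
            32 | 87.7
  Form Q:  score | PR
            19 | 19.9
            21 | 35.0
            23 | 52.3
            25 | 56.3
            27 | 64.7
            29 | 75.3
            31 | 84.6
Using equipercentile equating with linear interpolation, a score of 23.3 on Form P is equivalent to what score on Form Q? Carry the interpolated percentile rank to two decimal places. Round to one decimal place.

PR of 23.3 on Form P: 25.6 + (23.3 − 22)/(24 − 22) × (33.6 − 25.6) = 30.80
On Form Q, PR 30.80 falls between score 19 (PR 19.9) and 21 (PR 35.0).
Interpolate: 19 + (30.80 − 19.9)/(35.0 − 19.9) × (21 − 19) = 20.4

20.4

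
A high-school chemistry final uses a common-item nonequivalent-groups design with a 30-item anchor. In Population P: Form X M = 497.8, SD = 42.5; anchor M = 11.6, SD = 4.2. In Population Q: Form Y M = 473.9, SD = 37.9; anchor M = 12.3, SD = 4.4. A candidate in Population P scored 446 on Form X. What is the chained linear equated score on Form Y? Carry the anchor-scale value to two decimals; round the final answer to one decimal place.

423.8

Form X → anchor (Population P): v = (4.2/42.5)(446 − 497.8) + 11.6 = 6.48
anchor → Form Y (Population Q): y = (37.9/4.4)(6.48 − 12.3) + 473.9 = 423.8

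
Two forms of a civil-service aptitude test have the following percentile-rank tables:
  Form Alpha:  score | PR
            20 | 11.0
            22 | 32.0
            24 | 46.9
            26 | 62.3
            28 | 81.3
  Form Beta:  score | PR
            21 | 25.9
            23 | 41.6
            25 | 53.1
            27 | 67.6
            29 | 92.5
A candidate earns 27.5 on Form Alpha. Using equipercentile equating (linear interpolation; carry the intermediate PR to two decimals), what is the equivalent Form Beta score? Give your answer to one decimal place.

27.7

PR of 27.5 on Form Alpha: 62.3 + (27.5 − 26)/(28 − 26) × (81.3 − 62.3) = 76.55
On Form Beta, PR 76.55 falls between score 27 (PR 67.6) and 29 (PR 92.5).
Interpolate: 27 + (76.55 − 67.6)/(92.5 − 67.6) × (29 − 27) = 27.7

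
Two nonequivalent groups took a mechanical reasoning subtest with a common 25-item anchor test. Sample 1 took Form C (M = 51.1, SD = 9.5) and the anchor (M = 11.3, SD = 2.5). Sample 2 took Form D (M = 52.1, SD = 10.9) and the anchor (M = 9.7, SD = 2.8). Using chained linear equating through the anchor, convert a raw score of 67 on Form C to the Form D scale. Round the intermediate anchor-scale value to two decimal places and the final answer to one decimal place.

74.6

Form C → anchor (Sample 1): v = (2.5/9.5)(67 − 51.1) + 11.3 = 15.48
anchor → Form D (Sample 2): y = (10.9/2.8)(15.48 − 9.7) + 52.1 = 74.6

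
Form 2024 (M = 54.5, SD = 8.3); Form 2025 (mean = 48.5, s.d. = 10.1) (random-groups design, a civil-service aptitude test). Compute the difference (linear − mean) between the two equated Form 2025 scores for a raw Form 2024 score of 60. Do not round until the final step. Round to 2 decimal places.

1.19

Mean-equated: 60 + (48.5 − 54.5) = 54.00
Linear-equated: (10.1/8.3)(60 − 54.5) + 48.5 = 55.193
Difference = 55.193 − 54.00 = 1.19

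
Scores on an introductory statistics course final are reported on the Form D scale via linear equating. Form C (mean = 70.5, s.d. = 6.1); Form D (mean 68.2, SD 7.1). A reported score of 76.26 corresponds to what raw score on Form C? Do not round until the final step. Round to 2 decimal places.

77.42

Invert y = (SD_Y/SD_X)(x − M_X) + M_Y:
x = (SD_X/SD_Y)(y − M_Y) + M_X = (6.1/7.1)(76.26 − 68.2) + 70.5
x = 0.859155 × 8.060 + 70.5 = 77.42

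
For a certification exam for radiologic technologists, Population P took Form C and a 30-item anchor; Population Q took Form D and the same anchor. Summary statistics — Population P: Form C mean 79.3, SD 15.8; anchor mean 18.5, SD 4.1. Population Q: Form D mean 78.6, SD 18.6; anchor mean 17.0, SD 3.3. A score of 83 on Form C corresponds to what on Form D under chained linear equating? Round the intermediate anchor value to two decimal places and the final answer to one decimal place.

Form C → anchor (Population P): v = (4.1/15.8)(83 − 79.3) + 18.5 = 19.46
anchor → Form D (Population Q): y = (18.6/3.3)(19.46 − 17.0) + 78.6 = 92.5

92.5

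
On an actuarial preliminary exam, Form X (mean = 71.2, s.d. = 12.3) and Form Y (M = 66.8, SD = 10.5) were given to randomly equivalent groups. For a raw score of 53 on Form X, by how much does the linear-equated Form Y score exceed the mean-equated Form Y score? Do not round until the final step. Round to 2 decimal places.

Mean-equated: 53 + (66.8 − 71.2) = 48.60
Linear-equated: (10.5/12.3)(53 − 71.2) + 66.8 = 51.263
Difference = 51.263 − 48.60 = 2.66

2.66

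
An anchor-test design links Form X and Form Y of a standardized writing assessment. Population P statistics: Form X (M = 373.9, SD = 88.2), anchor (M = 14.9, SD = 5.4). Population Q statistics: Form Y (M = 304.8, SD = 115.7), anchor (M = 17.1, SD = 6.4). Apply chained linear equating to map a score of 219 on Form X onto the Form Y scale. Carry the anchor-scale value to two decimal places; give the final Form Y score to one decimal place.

93.6

Form X → anchor (Population P): v = (5.4/88.2)(219 − 373.9) + 14.9 = 5.42
anchor → Form Y (Population Q): y = (115.7/6.4)(5.42 − 17.1) + 304.8 = 93.6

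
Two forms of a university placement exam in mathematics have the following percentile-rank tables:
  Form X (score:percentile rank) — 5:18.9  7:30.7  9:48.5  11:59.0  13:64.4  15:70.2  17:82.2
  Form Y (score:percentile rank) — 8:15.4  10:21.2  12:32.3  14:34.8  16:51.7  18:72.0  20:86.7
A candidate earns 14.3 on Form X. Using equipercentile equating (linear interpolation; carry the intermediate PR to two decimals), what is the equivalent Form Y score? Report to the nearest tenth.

PR of 14.3 on Form X: 64.4 + (14.3 − 13)/(15 − 13) × (70.2 − 64.4) = 68.17
On Form Y, PR 68.17 falls between score 16 (PR 51.7) and 18 (PR 72.0).
Interpolate: 16 + (68.17 − 51.7)/(72.0 − 51.7) × (18 − 16) = 17.6

17.6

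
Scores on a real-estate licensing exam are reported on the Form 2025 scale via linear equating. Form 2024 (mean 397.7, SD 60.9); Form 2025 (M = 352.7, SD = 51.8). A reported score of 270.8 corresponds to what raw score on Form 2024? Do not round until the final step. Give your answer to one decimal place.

301.4

Invert y = (SD_Y/SD_X)(x − M_X) + M_Y:
x = (SD_X/SD_Y)(y − M_Y) + M_X = (60.9/51.8)(270.8 − 352.7) + 397.7
x = 1.175676 × -81.900 + 397.7 = 301.4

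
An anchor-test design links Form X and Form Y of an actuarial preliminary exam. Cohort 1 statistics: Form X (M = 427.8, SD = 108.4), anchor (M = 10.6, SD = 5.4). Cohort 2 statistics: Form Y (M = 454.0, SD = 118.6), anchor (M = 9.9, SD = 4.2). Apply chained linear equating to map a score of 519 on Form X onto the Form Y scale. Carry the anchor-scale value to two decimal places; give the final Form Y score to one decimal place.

Form X → anchor (Cohort 1): v = (5.4/108.4)(519 − 427.8) + 10.6 = 15.14
anchor → Form Y (Cohort 2): y = (118.6/4.2)(15.14 − 9.9) + 454.0 = 602.0

602.0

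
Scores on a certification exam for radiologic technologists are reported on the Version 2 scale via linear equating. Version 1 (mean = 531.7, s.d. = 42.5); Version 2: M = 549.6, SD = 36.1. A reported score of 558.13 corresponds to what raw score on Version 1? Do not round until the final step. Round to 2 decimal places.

541.74

Invert y = (SD_Y/SD_X)(x − M_X) + M_Y:
x = (SD_X/SD_Y)(y − M_Y) + M_X = (42.5/36.1)(558.13 − 549.6) + 531.7
x = 1.177285 × 8.530 + 531.7 = 541.74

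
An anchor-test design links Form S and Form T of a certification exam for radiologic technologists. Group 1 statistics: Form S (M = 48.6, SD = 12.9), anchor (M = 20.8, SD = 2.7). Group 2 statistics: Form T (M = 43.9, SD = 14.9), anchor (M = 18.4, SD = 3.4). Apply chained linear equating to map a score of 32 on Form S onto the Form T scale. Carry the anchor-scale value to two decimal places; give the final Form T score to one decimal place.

Form S → anchor (Group 1): v = (2.7/12.9)(32 − 48.6) + 20.8 = 17.33
anchor → Form T (Group 2): y = (14.9/3.4)(17.33 − 18.4) + 43.9 = 39.2

39.2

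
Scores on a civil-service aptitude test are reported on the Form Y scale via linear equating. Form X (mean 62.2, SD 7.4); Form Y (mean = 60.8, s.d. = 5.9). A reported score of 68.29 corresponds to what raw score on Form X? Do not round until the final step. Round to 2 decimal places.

Invert y = (SD_Y/SD_X)(x − M_X) + M_Y:
x = (SD_X/SD_Y)(y − M_Y) + M_X = (7.4/5.9)(68.29 − 60.8) + 62.2
x = 1.254237 × 7.490 + 62.2 = 71.59

71.59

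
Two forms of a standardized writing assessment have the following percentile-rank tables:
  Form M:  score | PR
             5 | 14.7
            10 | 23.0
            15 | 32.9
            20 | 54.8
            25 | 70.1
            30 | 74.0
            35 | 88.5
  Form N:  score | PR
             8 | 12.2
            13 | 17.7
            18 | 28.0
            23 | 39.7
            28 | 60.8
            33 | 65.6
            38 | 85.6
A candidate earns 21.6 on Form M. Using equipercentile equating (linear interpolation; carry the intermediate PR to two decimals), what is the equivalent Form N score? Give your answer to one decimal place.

PR of 21.6 on Form M: 54.8 + (21.6 − 20)/(25 − 20) × (70.1 − 54.8) = 59.70
On Form N, PR 59.70 falls between score 23 (PR 39.7) and 28 (PR 60.8).
Interpolate: 23 + (59.70 − 39.7)/(60.8 − 39.7) × (28 − 23) = 27.7

27.7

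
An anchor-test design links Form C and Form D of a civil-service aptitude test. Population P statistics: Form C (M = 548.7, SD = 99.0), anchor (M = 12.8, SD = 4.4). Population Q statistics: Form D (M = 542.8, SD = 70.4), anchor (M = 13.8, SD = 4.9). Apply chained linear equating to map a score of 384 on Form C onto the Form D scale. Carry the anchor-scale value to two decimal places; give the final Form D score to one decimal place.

423.3

Form C → anchor (Population P): v = (4.4/99.0)(384 − 548.7) + 12.8 = 5.48
anchor → Form D (Population Q): y = (70.4/4.9)(5.48 − 13.8) + 542.8 = 423.3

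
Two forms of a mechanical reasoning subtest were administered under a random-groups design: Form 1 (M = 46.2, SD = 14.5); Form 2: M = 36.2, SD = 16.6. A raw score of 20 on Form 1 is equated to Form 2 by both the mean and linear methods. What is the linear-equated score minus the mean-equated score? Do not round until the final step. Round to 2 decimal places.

-3.79

Mean-equated: 20 + (36.2 − 46.2) = 10.00
Linear-equated: (16.6/14.5)(20 − 46.2) + 36.2 = 6.206
Difference = 6.206 − 10.00 = -3.79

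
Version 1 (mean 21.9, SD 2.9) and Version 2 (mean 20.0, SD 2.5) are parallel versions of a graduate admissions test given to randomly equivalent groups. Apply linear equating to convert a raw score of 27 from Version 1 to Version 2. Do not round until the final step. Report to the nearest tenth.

24.4

Linear equating: y = (SD_Y/SD_X)(x − M_X) + M_Y
y = (2.5/2.9)(27 − 21.9) + 20.0
y = 0.862069 × 5.1 + 20.0 = 4.3966 + 20.0 = 24.4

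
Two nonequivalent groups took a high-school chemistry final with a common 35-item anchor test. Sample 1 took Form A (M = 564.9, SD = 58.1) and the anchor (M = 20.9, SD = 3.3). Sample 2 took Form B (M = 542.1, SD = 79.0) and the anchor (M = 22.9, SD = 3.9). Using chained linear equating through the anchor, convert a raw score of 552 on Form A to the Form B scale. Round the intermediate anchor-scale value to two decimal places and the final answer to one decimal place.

486.8

Form A → anchor (Sample 1): v = (3.3/58.1)(552 − 564.9) + 20.9 = 20.17
anchor → Form B (Sample 2): y = (79.0/3.9)(20.17 − 22.9) + 542.1 = 486.8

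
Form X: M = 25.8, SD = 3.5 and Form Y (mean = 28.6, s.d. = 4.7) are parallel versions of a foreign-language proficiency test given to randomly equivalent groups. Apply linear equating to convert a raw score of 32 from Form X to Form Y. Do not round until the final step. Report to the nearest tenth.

Linear equating: y = (SD_Y/SD_X)(x − M_X) + M_Y
y = (4.7/3.5)(32 − 25.8) + 28.6
y = 1.342857 × 6.2 + 28.6 = 8.3257 + 28.6 = 36.9

36.9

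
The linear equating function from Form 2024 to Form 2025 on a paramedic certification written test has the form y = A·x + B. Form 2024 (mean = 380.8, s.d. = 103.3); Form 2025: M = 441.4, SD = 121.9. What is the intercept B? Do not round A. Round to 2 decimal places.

-7.97

A = SD_Y / SD_X = 121.9 / 103.3 = 1.180058
B = M_Y − A·M_X = 441.4 − 1.180058 × 380.8 = -7.97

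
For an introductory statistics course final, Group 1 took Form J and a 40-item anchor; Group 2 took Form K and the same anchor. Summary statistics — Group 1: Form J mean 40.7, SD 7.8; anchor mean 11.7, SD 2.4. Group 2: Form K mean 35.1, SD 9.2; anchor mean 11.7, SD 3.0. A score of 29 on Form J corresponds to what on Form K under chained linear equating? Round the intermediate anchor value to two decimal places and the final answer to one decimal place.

Form J → anchor (Group 1): v = (2.4/7.8)(29 − 40.7) + 11.7 = 8.10
anchor → Form K (Group 2): y = (9.2/3.0)(8.10 − 11.7) + 35.1 = 24.1

24.1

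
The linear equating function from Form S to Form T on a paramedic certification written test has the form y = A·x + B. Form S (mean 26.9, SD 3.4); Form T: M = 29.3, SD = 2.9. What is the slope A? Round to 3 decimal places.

A = SD_Y / SD_X = 2.9 / 3.4 = 0.853

0.853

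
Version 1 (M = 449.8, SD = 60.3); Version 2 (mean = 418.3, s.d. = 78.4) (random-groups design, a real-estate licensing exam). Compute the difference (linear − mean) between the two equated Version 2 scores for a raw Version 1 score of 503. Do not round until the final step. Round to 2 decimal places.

Mean-equated: 503 + (418.3 − 449.8) = 471.50
Linear-equated: (78.4/60.3)(503 − 449.8) + 418.3 = 487.469
Difference = 487.469 − 471.50 = 15.97

15.97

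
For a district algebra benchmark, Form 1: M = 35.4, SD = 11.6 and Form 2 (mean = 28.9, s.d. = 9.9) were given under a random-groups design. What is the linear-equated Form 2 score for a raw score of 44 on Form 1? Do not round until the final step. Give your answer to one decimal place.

Linear equating: y = (SD_Y/SD_X)(x − M_X) + M_Y
y = (9.9/11.6)(44 − 35.4) + 28.9
y = 0.853448 × 8.6 + 28.9 = 7.3397 + 28.9 = 36.2

36.2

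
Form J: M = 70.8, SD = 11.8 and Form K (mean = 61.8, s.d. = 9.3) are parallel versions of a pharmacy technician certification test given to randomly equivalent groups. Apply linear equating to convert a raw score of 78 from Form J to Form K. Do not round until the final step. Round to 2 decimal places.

67.47

Linear equating: y = (SD_Y/SD_X)(x − M_X) + M_Y
y = (9.3/11.8)(78 − 70.8) + 61.8
y = 0.788136 × 7.2 + 61.8 = 5.6746 + 61.8 = 67.47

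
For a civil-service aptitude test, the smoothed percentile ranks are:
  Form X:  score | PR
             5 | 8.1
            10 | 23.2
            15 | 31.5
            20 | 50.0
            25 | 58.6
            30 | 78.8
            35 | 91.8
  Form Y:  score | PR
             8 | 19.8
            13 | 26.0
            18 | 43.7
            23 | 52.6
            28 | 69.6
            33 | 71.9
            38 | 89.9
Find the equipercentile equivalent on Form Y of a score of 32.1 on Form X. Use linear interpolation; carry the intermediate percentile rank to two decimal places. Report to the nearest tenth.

PR of 32.1 on Form X: 78.8 + (32.1 − 30)/(35 − 30) × (91.8 − 78.8) = 84.26
On Form Y, PR 84.26 falls between score 33 (PR 71.9) and 38 (PR 89.9).
Interpolate: 33 + (84.26 − 71.9)/(89.9 − 71.9) × (38 − 33) = 36.4

36.4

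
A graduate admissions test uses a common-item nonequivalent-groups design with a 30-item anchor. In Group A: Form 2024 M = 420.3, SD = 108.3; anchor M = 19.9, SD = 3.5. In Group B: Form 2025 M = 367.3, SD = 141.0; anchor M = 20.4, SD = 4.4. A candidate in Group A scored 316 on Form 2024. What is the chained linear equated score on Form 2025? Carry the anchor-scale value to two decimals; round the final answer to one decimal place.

243.3

Form 2024 → anchor (Group A): v = (3.5/108.3)(316 − 420.3) + 19.9 = 16.53
anchor → Form 2025 (Group B): y = (141.0/4.4)(16.53 − 20.4) + 367.3 = 243.3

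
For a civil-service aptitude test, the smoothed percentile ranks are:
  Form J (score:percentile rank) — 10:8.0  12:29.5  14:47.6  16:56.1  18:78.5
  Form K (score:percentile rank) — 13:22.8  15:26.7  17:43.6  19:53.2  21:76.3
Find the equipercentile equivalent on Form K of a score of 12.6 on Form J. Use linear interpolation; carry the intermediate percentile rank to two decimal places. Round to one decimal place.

PR of 12.6 on Form J: 29.5 + (12.6 − 12)/(14 − 12) × (47.6 − 29.5) = 34.93
On Form K, PR 34.93 falls between score 15 (PR 26.7) and 17 (PR 43.6).
Interpolate: 15 + (34.93 − 26.7)/(43.6 − 26.7) × (17 − 15) = 16.0

16.0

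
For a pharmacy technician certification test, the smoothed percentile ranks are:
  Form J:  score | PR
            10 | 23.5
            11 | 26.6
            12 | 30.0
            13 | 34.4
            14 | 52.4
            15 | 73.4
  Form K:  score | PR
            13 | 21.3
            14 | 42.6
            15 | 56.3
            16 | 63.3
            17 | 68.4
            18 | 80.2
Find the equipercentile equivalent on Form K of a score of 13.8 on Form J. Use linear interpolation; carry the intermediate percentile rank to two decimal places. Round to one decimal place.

PR of 13.8 on Form J: 34.4 + (13.8 − 13)/(14 − 13) × (52.4 − 34.4) = 48.80
On Form K, PR 48.80 falls between score 14 (PR 42.6) and 15 (PR 56.3).
Interpolate: 14 + (48.80 − 42.6)/(56.3 − 42.6) × (15 − 14) = 14.5

14.5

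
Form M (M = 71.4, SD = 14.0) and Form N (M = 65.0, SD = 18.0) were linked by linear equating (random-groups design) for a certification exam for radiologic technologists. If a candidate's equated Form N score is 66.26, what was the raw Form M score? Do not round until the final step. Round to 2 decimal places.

Invert y = (SD_Y/SD_X)(x − M_X) + M_Y:
x = (SD_X/SD_Y)(y − M_Y) + M_X = (14.0/18.0)(66.26 − 65.0) + 71.4
x = 0.777778 × 1.260 + 71.4 = 72.38

72.38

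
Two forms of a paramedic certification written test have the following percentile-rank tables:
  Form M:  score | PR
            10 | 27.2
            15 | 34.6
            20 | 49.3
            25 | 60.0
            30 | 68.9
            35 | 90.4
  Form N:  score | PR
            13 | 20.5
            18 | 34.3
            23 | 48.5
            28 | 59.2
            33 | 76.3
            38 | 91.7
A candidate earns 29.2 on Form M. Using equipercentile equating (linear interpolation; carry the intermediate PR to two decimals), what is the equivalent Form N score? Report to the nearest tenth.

30.4

PR of 29.2 on Form M: 60.0 + (29.2 − 25)/(30 − 25) × (68.9 − 60.0) = 67.48
On Form N, PR 67.48 falls between score 28 (PR 59.2) and 33 (PR 76.3).
Interpolate: 28 + (67.48 − 59.2)/(76.3 − 59.2) × (33 − 28) = 30.4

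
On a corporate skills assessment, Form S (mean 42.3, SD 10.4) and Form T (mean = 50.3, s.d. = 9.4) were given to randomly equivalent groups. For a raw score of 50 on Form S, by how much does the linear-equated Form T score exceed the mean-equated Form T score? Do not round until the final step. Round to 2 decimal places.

-0.74

Mean-equated: 50 + (50.3 − 42.3) = 58.00
Linear-equated: (9.4/10.4)(50 − 42.3) + 50.3 = 57.260
Difference = 57.260 − 58.00 = -0.74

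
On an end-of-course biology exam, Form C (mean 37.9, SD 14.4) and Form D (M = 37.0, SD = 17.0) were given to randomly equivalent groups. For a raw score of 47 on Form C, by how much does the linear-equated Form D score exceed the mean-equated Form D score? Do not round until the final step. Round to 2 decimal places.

Mean-equated: 47 + (37.0 − 37.9) = 46.10
Linear-equated: (17.0/14.4)(47 − 37.9) + 37.0 = 47.743
Difference = 47.743 − 46.10 = 1.64

1.64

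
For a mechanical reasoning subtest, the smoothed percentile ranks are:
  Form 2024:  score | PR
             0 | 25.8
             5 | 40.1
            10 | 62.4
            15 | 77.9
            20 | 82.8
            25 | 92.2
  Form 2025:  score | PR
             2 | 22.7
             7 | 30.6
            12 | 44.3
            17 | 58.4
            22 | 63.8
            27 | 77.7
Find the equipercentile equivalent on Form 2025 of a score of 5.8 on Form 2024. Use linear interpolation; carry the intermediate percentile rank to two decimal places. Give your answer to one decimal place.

PR of 5.8 on Form 2024: 40.1 + (5.8 − 5)/(10 − 5) × (62.4 − 40.1) = 43.67
On Form 2025, PR 43.67 falls between score 7 (PR 30.6) and 12 (PR 44.3).
Interpolate: 7 + (43.67 − 30.6)/(44.3 − 30.6) × (12 − 7) = 11.8

11.8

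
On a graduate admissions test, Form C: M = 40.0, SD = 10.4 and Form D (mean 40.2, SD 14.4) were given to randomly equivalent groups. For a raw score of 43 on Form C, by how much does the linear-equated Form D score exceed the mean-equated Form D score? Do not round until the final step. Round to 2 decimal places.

1.15

Mean-equated: 43 + (40.2 − 40.0) = 43.20
Linear-equated: (14.4/10.4)(43 − 40.0) + 40.2 = 44.354
Difference = 44.354 − 43.20 = 1.15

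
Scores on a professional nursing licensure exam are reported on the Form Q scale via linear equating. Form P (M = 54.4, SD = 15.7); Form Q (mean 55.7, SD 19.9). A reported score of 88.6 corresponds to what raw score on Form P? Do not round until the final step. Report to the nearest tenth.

80.4

Invert y = (SD_Y/SD_X)(x − M_X) + M_Y:
x = (SD_X/SD_Y)(y − M_Y) + M_X = (15.7/19.9)(88.6 − 55.7) + 54.4
x = 0.788945 × 32.900 + 54.4 = 80.4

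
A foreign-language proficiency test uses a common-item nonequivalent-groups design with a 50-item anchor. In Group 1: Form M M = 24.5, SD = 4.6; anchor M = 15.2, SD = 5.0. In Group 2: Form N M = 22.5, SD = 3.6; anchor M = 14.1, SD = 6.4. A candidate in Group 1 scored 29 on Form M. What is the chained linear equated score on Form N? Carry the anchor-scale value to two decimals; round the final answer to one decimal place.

25.9

Form M → anchor (Group 1): v = (5.0/4.6)(29 − 24.5) + 15.2 = 20.09
anchor → Form N (Group 2): y = (3.6/6.4)(20.09 − 14.1) + 22.5 = 25.9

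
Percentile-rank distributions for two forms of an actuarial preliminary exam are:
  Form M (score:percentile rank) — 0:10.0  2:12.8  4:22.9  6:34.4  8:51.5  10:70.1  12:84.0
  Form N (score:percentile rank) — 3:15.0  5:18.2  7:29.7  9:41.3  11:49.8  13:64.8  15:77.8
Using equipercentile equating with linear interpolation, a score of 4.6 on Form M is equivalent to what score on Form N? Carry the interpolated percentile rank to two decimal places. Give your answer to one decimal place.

PR of 4.6 on Form M: 22.9 + (4.6 − 4)/(6 − 4) × (34.4 − 22.9) = 26.35
On Form N, PR 26.35 falls between score 5 (PR 18.2) and 7 (PR 29.7).
Interpolate: 5 + (26.35 − 18.2)/(29.7 − 18.2) × (7 − 5) = 6.4

6.4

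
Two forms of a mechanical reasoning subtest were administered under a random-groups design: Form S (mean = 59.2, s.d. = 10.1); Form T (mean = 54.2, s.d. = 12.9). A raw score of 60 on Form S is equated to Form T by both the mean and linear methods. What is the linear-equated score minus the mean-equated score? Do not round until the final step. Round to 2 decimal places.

0.22

Mean-equated: 60 + (54.2 − 59.2) = 55.00
Linear-equated: (12.9/10.1)(60 − 59.2) + 54.2 = 55.222
Difference = 55.222 − 55.00 = 0.22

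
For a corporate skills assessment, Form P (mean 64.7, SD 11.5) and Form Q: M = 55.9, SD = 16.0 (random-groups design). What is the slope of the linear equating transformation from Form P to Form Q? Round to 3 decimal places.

A = SD_Y / SD_X = 16.0 / 11.5 = 1.391

1.391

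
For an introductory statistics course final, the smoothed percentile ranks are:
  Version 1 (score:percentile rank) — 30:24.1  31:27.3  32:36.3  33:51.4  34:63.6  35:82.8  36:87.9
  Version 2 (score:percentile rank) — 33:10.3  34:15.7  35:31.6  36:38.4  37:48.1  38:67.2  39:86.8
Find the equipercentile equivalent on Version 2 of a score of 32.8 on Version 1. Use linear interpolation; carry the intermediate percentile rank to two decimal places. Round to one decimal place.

PR of 32.8 on Version 1: 36.3 + (32.8 − 32)/(33 − 32) × (51.4 − 36.3) = 48.38
On Version 2, PR 48.38 falls between score 37 (PR 48.1) and 38 (PR 67.2).
Interpolate: 37 + (48.38 − 48.1)/(67.2 − 48.1) × (38 − 37) = 37.0

37.0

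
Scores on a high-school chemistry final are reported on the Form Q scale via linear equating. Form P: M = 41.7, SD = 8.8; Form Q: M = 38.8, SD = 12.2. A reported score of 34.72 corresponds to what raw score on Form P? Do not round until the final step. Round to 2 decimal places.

Invert y = (SD_Y/SD_X)(x − M_X) + M_Y:
x = (SD_X/SD_Y)(y − M_Y) + M_X = (8.8/12.2)(34.72 − 38.8) + 41.7
x = 0.721311 × -4.080 + 41.7 = 38.76

38.76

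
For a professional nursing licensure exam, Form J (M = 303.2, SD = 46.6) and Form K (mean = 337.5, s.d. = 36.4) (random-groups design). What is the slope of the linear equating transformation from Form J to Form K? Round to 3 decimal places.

0.781

A = SD_Y / SD_X = 36.4 / 46.6 = 0.781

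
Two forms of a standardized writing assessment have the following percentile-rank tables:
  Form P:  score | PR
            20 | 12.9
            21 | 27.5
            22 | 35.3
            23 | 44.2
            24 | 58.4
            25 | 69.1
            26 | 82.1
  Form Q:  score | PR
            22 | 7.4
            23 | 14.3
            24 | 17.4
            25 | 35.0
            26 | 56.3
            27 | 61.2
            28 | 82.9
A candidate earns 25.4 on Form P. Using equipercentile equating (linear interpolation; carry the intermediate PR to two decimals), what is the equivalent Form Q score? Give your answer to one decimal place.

27.6

PR of 25.4 on Form P: 69.1 + (25.4 − 25)/(26 − 25) × (82.1 − 69.1) = 74.30
On Form Q, PR 74.30 falls between score 27 (PR 61.2) and 28 (PR 82.9).
Interpolate: 27 + (74.30 − 61.2)/(82.9 − 61.2) × (28 − 27) = 27.6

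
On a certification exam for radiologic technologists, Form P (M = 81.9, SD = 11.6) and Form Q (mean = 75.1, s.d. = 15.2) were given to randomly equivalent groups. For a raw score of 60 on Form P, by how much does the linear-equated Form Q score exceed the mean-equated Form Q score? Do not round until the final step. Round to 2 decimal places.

-6.80

Mean-equated: 60 + (75.1 − 81.9) = 53.20
Linear-equated: (15.2/11.6)(60 − 81.9) + 75.1 = 46.403
Difference = 46.403 − 53.20 = -6.80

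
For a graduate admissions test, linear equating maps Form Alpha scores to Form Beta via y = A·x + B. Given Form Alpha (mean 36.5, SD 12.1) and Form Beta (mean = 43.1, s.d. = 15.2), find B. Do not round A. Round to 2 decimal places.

-2.75

A = SD_Y / SD_X = 15.2 / 12.1 = 1.256198
B = M_Y − A·M_X = 43.1 − 1.256198 × 36.5 = -2.75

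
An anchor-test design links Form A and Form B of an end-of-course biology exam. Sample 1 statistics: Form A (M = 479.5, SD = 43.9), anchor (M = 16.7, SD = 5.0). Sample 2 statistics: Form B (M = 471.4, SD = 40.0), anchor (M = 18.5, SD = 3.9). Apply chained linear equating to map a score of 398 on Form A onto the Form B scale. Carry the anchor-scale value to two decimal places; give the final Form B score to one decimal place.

Form A → anchor (Sample 1): v = (5.0/43.9)(398 − 479.5) + 16.7 = 7.42
anchor → Form B (Sample 2): y = (40.0/3.9)(7.42 − 18.5) + 471.4 = 357.8

357.8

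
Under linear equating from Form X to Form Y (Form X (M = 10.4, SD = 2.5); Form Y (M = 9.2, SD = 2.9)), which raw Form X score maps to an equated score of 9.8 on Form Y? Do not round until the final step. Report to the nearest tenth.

Invert y = (SD_Y/SD_X)(x − M_X) + M_Y:
x = (SD_X/SD_Y)(y − M_Y) + M_X = (2.5/2.9)(9.8 − 9.2) + 10.4
x = 0.862069 × 0.600 + 10.4 = 10.9

10.9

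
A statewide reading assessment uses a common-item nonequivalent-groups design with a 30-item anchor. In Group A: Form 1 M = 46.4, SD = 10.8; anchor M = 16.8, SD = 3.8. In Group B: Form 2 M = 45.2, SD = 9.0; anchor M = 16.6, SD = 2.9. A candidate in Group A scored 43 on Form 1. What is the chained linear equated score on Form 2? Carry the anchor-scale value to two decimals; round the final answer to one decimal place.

Form 1 → anchor (Group A): v = (3.8/10.8)(43 − 46.4) + 16.8 = 15.60
anchor → Form 2 (Group B): y = (9.0/2.9)(15.60 − 16.6) + 45.2 = 42.1

42.1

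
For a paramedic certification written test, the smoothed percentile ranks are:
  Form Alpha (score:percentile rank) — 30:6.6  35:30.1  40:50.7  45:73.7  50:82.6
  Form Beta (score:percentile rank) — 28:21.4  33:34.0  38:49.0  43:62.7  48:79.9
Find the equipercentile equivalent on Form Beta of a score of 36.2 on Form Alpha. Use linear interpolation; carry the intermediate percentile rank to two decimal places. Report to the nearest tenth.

33.3

PR of 36.2 on Form Alpha: 30.1 + (36.2 − 35)/(40 − 35) × (50.7 − 30.1) = 35.04
On Form Beta, PR 35.04 falls between score 33 (PR 34.0) and 38 (PR 49.0).
Interpolate: 33 + (35.04 − 34.0)/(49.0 − 34.0) × (38 − 33) = 33.3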